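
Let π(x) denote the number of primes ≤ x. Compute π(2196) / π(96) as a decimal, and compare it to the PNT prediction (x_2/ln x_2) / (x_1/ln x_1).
π(2196)/π(96) = 327/24 ≈ 13.6250;  PNT prediction ≈ 13.5696.

π(96) = 24 and π(2196) = 327, so π(2196)/π(96) ≈ 13.6250. The PNT-predicted ratio is (2196/ln(2196)) / (96/ln(96)) ≈ 13.5696. The two agree to within a few percent, as expected.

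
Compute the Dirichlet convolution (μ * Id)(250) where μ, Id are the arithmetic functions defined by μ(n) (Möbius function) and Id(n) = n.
(μ * Id)(250) = 100

Divisors of 250: [1, 2, 5, 10, 25, 50, 125, 250]. For each d | 250:
  d = 1: μ(1) · Id(250/1) = 1 · 250 = 250
  d = 2: μ(2) · Id(250/2) = -1 · 125 = -125
  d = 5: μ(5) · Id(250/5) = -1 · 50 = -50
  d = 10: μ(10) · Id(250/10) = 1 · 25 = 25
  d = 25: μ(25) · Id(250/25) = 0 · 10 = 0
  d = 50: μ(50) · Id(250/50) = 0 · 5 = 0
  d = 125: μ(125) · Id(250/125) = 0 · 2 = 0
  d = 250: μ(250) · Id(250/250) = 0 · 1 = 0
Summing: (μ * Id)(250) = 250 + -125 + -50 + 25 + 0 + 0 + 0 + 0 = 100.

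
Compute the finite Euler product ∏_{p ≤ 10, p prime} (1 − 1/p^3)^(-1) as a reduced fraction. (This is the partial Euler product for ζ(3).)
∏ = 18375/15314

The primes p ≤ 10 are [2, 3, 5, 7]. For each prime, (1 − 1/p^3)^(-1) = p^3 / (p^3 − 1). The product is (1 − 1/2^3)^(-1), (1 − 1/3^3)^(-1), (1 − 1/5^3)^(-1), (1 − 1/7^3)^(-1) = ∏ p^3 / (p^3 − 1) = 18375/15314.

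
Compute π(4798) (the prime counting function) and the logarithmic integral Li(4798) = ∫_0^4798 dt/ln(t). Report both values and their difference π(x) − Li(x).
π(4798) = 645;  Li(4798) ≈ 660.51;  π(x) − Li(x) ≈ -15.51.

Direct count of primes ≤ 4798 gives π(4798) = 645. Numerical evaluation of the logarithmic integral gives Li(4798) ≈ 660.51. The difference π(x) − Li(x) ≈ -15.51 is typically negative for small/moderate x (Li(x) overestimates), though Littlewood's theorem shows this sign changes infinitely often.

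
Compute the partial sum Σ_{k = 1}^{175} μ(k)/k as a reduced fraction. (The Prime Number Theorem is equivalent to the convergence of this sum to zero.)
Σ μ(k)/k = -291895861671370214401988773976597804369856804354890517841750669749/27764983964554203230141949225149376041830084932479143674493613998285

Values of μ(k) for 1 ≤ k ≤ 175: μ(1) = 1, μ(2) = -1, μ(3) = -1, μ(5) = -1, μ(6) = 1, μ(7) = -1, μ(10) = 1, μ(11) = -1, μ(13) = -1, μ(14) = 1, μ(15) = 1, μ(17) = -1, μ(19) = -1, μ(21) = 1, μ(22) = 1, μ(23) = -1, μ(26) = 1, μ(29) = -1, μ(30) = -1, μ(31) = -1, μ(33) = 1, μ(34) = 1, μ(35) = 1, μ(37) = -1, μ(38) = 1, μ(39) = 1, μ(41) = -1, μ(42) = -1, μ(43) = -1, μ(46) = 1, μ(47) = -1, μ(51) = 1, μ(53) = -1, μ(55) = 1, μ(57) = 1, μ(58) = 1, μ(59) = -1, μ(61) = -1, μ(62) = 1, μ(65) = 1, μ(66) = -1, μ(67) = -1, μ(69) = 1, μ(70) = -1, μ(71) = -1, μ(73) = -1, μ(74) = 1, μ(77) = 1, μ(78) = -1, μ(79) = -1, μ(82) = 1, μ(83) = -1, μ(85) = 1, μ(86) = 1, μ(87) = 1, μ(89) = -1, μ(91) = 1, μ(93) = 1, μ(94) = 1, μ(95) = 1, μ(97) = -1, μ(101) = -1, μ(102) = -1, μ(103) = -1, μ(105) = -1, μ(106) = 1, μ(107) = -1, μ(109) = -1, μ(110) = -1, μ(111) = 1, μ(113) = -1, μ(114) = -1, μ(115) = 1, μ(118) = 1, μ(119) = 1, μ(122) = 1, μ(123) = 1, μ(127) = -1, μ(129) = 1, μ(130) = -1, μ(131) = -1, μ(133) = 1, μ(134) = 1, μ(137) = -1, μ(138) = -1, μ(139) = -1, μ(141) = 1, μ(142) = 1, μ(143) = 1, μ(145) = 1, μ(146) = 1, μ(149) = -1, μ(151) = -1, μ(154) = -1, μ(155) = 1, μ(157) = -1, μ(158) = 1, μ(159) = 1, μ(161) = 1, μ(163) = -1, μ(165) = -1, μ(166) = 1, μ(167) = -1, μ(170) = -1, μ(173) = -1, μ(174) = -1, with μ = 0 on non-squarefree integers. Summing μ(k)/k for k where μ(k) ≠ 0 gives -291895861671370214401988773976597804369856804354890517841750669749/27764983964554203230141949225149376041830084932479143674493613998285 ≈ -0.0105. (PNT ⟺ this sum → 0 as n → ∞.)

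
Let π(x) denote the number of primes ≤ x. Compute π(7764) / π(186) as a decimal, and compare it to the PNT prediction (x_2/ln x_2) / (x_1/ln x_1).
π(7764)/π(186) = 985/42 ≈ 23.4524;  PNT prediction ≈ 24.3526.

π(186) = 42 and π(7764) = 985, so π(7764)/π(186) ≈ 23.4524. The PNT-predicted ratio is (7764/ln(7764)) / (186/ln(186)) ≈ 24.3526. The two agree to within a few percent, as expected.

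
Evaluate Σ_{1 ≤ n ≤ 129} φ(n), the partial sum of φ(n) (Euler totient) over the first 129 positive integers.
Σ_{n ≤ 129} φ(n) = 5106

Compute φ(n) for each 1 ≤ n ≤ 129: φ(1) = 1, φ(2) = 1, φ(3) = 2, φ(4) = 2, φ(5) = 4, φ(6) = 2, φ(7) = 6, φ(8) = 4, φ(9) = 6, φ(10) = 4, φ(11) = 10, φ(12) = 4, φ(13) = 12, φ(14) = 6, φ(15) = 8, φ(16) = 8, φ(17) = 16, φ(18) = 6, φ(19) = 18, φ(20) = 8, φ(21) = 12, φ(22) = 10, φ(23) = 22, φ(24) = 8, φ(25) = 20, φ(26) = 12, φ(27) = 18, φ(28) = 12, φ(29) = 28, φ(30) = 8, φ(31) = 30, φ(32) = 16, φ(33) = 20, φ(34) = 16, φ(35) = 24, φ(36) = 12, φ(37) = 36, φ(38) = 18, φ(39) = 24, φ(40) = 16, φ(41) = 40, φ(42) = 12, φ(43) = 42, φ(44) = 20, φ(45) = 24, φ(46) = 22, φ(47) = 46, φ(48) = 16, φ(49) = 42, φ(50) = 20, φ(51) = 32, φ(52) = 24, φ(53) = 52, φ(54) = 18, φ(55) = 40, φ(56) = 24, φ(57) = 36, φ(58) = 28, φ(59) = 58, φ(60) = 16, φ(61) = 60, φ(62) = 30, φ(63) = 36, φ(64) = 32, φ(65) = 48, φ(66) = 20, φ(67) = 66, φ(68) = 32, φ(69) = 44, φ(70) = 24, φ(71) = 70, φ(72) = 24, φ(73) = 72, φ(74) = 36, φ(75) = 40, φ(76) = 36, φ(77) = 60, φ(78) = 24, φ(79) = 78, φ(80) = 32, φ(81) = 54, φ(82) = 40, φ(83) = 82, φ(84) = 24, φ(85) = 64, φ(86) = 42, φ(87) = 56, φ(88) = 40, φ(89) = 88, φ(90) = 24, φ(91) = 72, φ(92) = 44, φ(93) = 60, φ(94) = 46, φ(95) = 72, φ(96) = 32, φ(97) = 96, φ(98) = 42, φ(99) = 60, φ(100) = 40, φ(101) = 100, φ(102) = 32, φ(103) = 102, φ(104) = 48, φ(105) = 48, φ(106) = 52, φ(107) = 106, φ(108) = 36, φ(109) = 108, φ(110) = 40, φ(111) = 72, φ(112) = 48, φ(113) = 112, φ(114) = 36, φ(115) = 88, φ(116) = 56, φ(117) = 72, φ(118) = 58, φ(119) = 96, φ(120) = 32, φ(121) = 110, φ(122) = 60, φ(123) = 80, φ(124) = 60, φ(125) = 100, φ(126) = 36, φ(127) = 126, φ(128) = 64, φ(129) = 84. Summing all 129 values: 5106. (Average order: Σ_{n ≤ x} φ(n) ~ (3/π²) x². For x = 129, (3/π²)·129² ≈ 5058.26.)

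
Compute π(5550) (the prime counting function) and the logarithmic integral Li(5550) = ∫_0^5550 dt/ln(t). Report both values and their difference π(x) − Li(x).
π(5550) = 732;  Li(5550) ≈ 748.46;  π(x) − Li(x) ≈ -16.46.

Direct count of primes ≤ 5550 gives π(5550) = 732. Numerical evaluation of the logarithmic integral gives Li(5550) ≈ 748.46. The difference π(x) − Li(x) ≈ -16.46 is typically negative for small/moderate x (Li(x) overestimates), though Littlewood's theorem shows this sign changes infinitely often.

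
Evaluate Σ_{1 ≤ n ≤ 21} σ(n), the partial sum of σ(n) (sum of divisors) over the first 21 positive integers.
Σ_{n ≤ 21} σ(n) = 371

Compute σ(n) for each 1 ≤ n ≤ 21: σ(1) = 1, σ(2) = 3, σ(3) = 4, σ(4) = 7, σ(5) = 6, σ(6) = 12, σ(7) = 8, σ(8) = 15, σ(9) = 13, σ(10) = 18, σ(11) = 12, σ(12) = 28, σ(13) = 14, σ(14) = 24, σ(15) = 24, σ(16) = 31, σ(17) = 18, σ(18) = 39, σ(19) = 20, σ(20) = 42, σ(21) = 32. Summing all 21 values: 371. (Average order: Σ_{n ≤ x} σ(n) ~ (π²/12) x². For x = 21, (π²/12)·21² ≈ 362.71.)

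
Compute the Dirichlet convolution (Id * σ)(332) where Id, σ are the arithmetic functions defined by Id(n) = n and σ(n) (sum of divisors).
(Id * σ)(332) = 2839

Divisors of 332: [1, 2, 4, 83, 166, 332]. For each d | 332:
  d = 1: Id(1) · σ(332/1) = 1 · 588 = 588
  d = 2: Id(2) · σ(332/2) = 2 · 252 = 504
  d = 4: Id(4) · σ(332/4) = 4 · 84 = 336
  d = 83: Id(83) · σ(332/83) = 83 · 7 = 581
  d = 166: Id(166) · σ(332/166) = 166 · 3 = 498
  d = 332: Id(332) · σ(332/332) = 332 · 1 = 332
Summing: (Id * σ)(332) = 588 + 504 + 336 + 581 + 498 + 332 = 2839.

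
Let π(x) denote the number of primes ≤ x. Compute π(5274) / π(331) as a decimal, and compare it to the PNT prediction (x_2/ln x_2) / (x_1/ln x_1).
π(5274)/π(331) = 699/67 ≈ 10.4328;  PNT prediction ≈ 10.7867.

π(331) = 67 and π(5274) = 699, so π(5274)/π(331) ≈ 10.4328. The PNT-predicted ratio is (5274/ln(5274)) / (331/ln(331)) ≈ 10.7867. The two agree to within a few percent, as expected.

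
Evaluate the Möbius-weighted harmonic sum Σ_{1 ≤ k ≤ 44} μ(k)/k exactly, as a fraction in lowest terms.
Σ μ(k)/k = -137190436674212/6541380665835015

Values of μ(k) for 1 ≤ k ≤ 44: μ(1) = 1, μ(2) = -1, μ(3) = -1, μ(5) = -1, μ(6) = 1, μ(7) = -1, μ(10) = 1, μ(11) = -1, μ(13) = -1, μ(14) = 1, μ(15) = 1, μ(17) = -1, μ(19) = -1, μ(21) = 1, μ(22) = 1, μ(23) = -1, μ(26) = 1, μ(29) = -1, μ(30) = -1, μ(31) = -1, μ(33) = 1, μ(34) = 1, μ(35) = 1, μ(37) = -1, μ(38) = 1, μ(39) = 1, μ(41) = -1, μ(42) = -1, μ(43) = -1, with μ = 0 on non-squarefree integers. Summing μ(k)/k for k where μ(k) ≠ 0 gives -137190436674212/6541380665835015 ≈ -0.0210. (PNT ⟺ this sum → 0 as n → ∞.)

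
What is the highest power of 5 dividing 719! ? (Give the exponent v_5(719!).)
v_5(719!) = 177

Legendre's formula: v_p(n!) = Σ_{k ≥ 1} ⌊n / p^k⌋. For p = 5, n = 719, the terms are:
  ⌊719/5^1⌋ = ⌊719/5⌋ = 143
  ⌊719/5^2⌋ = ⌊719/25⌋ = 28
  ⌊719/5^3⌋ = ⌊719/125⌋ = 5
  ⌊719/5^4⌋ = ⌊719/625⌋ = 1
(the next term ⌊719/5^5⌋ = 0, terminating the sum). Summing: v_5(719!) = 143 + 28 + 5 + 1 = 177.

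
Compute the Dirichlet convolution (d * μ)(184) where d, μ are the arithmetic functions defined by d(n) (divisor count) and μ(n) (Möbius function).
(d * μ)(184) = 1

Divisors of 184: [1, 2, 4, 8, 23, 46, 92, 184]. For each d | 184:
  d = 1: d(1) · μ(184/1) = 1 · 0 = 0
  d = 2: d(2) · μ(184/2) = 2 · 0 = 0
  d = 4: d(4) · μ(184/4) = 3 · 1 = 3
  d = 8: d(8) · μ(184/8) = 4 · -1 = -4
  d = 23: d(23) · μ(184/23) = 2 · 0 = 0
  d = 46: d(46) · μ(184/46) = 4 · 0 = 0
  d = 92: d(92) · μ(184/92) = 6 · -1 = -6
  d = 184: d(184) · μ(184/184) = 8 · 1 = 8
Summing: (d * μ)(184) = 0 + 0 + 3 + -4 + 0 + 0 + -6 + 8 = 1.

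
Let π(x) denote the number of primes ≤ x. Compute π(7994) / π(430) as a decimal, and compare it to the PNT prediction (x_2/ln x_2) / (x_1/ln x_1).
π(7994)/π(430) = 1007/82 ≈ 12.2805;  PNT prediction ≈ 12.5444.

π(430) = 82 and π(7994) = 1007, so π(7994)/π(430) ≈ 12.2805. The PNT-predicted ratio is (7994/ln(7994)) / (430/ln(430)) ≈ 12.5444. The two agree to within a few percent, as expected.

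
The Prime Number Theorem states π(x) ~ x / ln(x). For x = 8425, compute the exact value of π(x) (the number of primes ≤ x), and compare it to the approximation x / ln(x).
π(8425) = 1053;  x/ln(x) ≈ 932.08;  relative error ≈ 11.48%.

Directly count primes up to 8425: π(8425) = 1053. The PNT approximation gives 8425/ln(8425) ≈ 8425/9.03896 ≈ 932.08. Relative error (π(x) − x/ln(x)) / π(x) ≈ 11.48%; the approximation is known to undercount slightly (Li(x) is a better estimate).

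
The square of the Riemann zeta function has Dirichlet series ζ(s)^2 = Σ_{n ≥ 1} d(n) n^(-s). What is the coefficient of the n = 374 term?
d(374) = 8

ζ(s)^2 = (Σ 1/m^s)(Σ 1/k^s). The coefficient of 1/n^s in the product is the number of ordered pairs (m, k) with mk = n, which equals d(n). For n = 374, divisors are [1, 2, 11, 17, 22, 34, 187, 374], so d(374) = 8.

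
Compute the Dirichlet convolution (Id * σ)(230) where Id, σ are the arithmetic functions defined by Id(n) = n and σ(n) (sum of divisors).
(Id * σ)(230) = 2585

Divisors of 230: [1, 2, 5, 10, 23, 46, 115, 230]. For each d | 230:
  d = 1: Id(1) · σ(230/1) = 1 · 432 = 432
  d = 2: Id(2) · σ(230/2) = 2 · 144 = 288
  d = 5: Id(5) · σ(230/5) = 5 · 72 = 360
  d = 10: Id(10) · σ(230/10) = 10 · 24 = 240
  d = 23: Id(23) · σ(230/23) = 23 · 18 = 414
  d = 46: Id(46) · σ(230/46) = 46 · 6 = 276
  d = 115: Id(115) · σ(230/115) = 115 · 3 = 345
  d = 230: Id(230) · σ(230/230) = 230 · 1 = 230
Summing: (Id * σ)(230) = 432 + 288 + 360 + 240 + 414 + 276 + 345 + 230 = 2585.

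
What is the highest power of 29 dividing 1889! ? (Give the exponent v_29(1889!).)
v_29(1889!) = 67

Legendre's formula: v_p(n!) = Σ_{k ≥ 1} ⌊n / p^k⌋. For p = 29, n = 1889, the terms are:
  ⌊1889/29^1⌋ = ⌊1889/29⌋ = 65
  ⌊1889/29^2⌋ = ⌊1889/841⌋ = 2
(the next term ⌊1889/29^3⌋ = 0, terminating the sum). Summing: v_29(1889!) = 65 + 2 = 67.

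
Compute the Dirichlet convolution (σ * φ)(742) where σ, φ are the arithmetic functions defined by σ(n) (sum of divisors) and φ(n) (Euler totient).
(σ * φ)(742) = 5936

Divisors of 742: [1, 2, 7, 14, 53, 106, 371, 742]. For each d | 742:
  d = 1: σ(1) · φ(742/1) = 1 · 312 = 312
  d = 2: σ(2) · φ(742/2) = 3 · 312 = 936
  d = 7: σ(7) · φ(742/7) = 8 · 52 = 416
  d = 14: σ(14) · φ(742/14) = 24 · 52 = 1248
  d = 53: σ(53) · φ(742/53) = 54 · 6 = 324
  d = 106: σ(106) · φ(742/106) = 162 · 6 = 972
  d = 371: σ(371) · φ(742/371) = 432 · 1 = 432
  d = 742: σ(742) · φ(742/742) = 1296 · 1 = 1296
Summing: (σ * φ)(742) = 312 + 936 + 416 + 1248 + 324 + 972 + 432 + 1296 = 5936.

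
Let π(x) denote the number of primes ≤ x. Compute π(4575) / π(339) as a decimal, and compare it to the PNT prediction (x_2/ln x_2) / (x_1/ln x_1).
π(4575)/π(339) = 619/68 ≈ 9.1029;  PNT prediction ≈ 9.3286.

π(339) = 68 and π(4575) = 619, so π(4575)/π(339) ≈ 9.1029. The PNT-predicted ratio is (4575/ln(4575)) / (339/ln(339)) ≈ 9.3286. The two agree to within a few percent, as expected.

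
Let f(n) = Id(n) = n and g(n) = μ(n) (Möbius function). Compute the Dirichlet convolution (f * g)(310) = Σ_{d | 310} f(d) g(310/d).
(Id * μ)(310) = 120

Divisors of 310: [1, 2, 5, 10, 31, 62, 155, 310]. For each d | 310:
  d = 1: Id(1) · μ(310/1) = 1 · -1 = -1
  d = 2: Id(2) · μ(310/2) = 2 · 1 = 2
  d = 5: Id(5) · μ(310/5) = 5 · 1 = 5
  d = 10: Id(10) · μ(310/10) = 10 · -1 = -10
  d = 31: Id(31) · μ(310/31) = 31 · 1 = 31
  d = 62: Id(62) · μ(310/62) = 62 · -1 = -62
  d = 155: Id(155) · μ(310/155) = 155 · -1 = -155
  d = 310: Id(310) · μ(310/310) = 310 · 1 = 310
Summing: (Id * μ)(310) = -1 + 2 + 5 + -10 + 31 + -62 + -155 + 310 = 120.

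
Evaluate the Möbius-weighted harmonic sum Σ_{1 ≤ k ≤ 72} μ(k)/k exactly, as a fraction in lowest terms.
Σ μ(k)/k = -200643437220052588790575/15941166575048541741926154

Values of μ(k) for 1 ≤ k ≤ 72: μ(1) = 1, μ(2) = -1, μ(3) = -1, μ(5) = -1, μ(6) = 1, μ(7) = -1, μ(10) = 1, μ(11) = -1, μ(13) = -1, μ(14) = 1, μ(15) = 1, μ(17) = -1, μ(19) = -1, μ(21) = 1, μ(22) = 1, μ(23) = -1, μ(26) = 1, μ(29) = -1, μ(30) = -1, μ(31) = -1, μ(33) = 1, μ(34) = 1, μ(35) = 1, μ(37) = -1, μ(38) = 1, μ(39) = 1, μ(41) = -1, μ(42) = -1, μ(43) = -1, μ(46) = 1, μ(47) = -1, μ(51) = 1, μ(53) = -1, μ(55) = 1, μ(57) = 1, μ(58) = 1, μ(59) = -1, μ(61) = -1, μ(62) = 1, μ(65) = 1, μ(66) = -1, μ(67) = -1, μ(69) = 1, μ(70) = -1, μ(71) = -1, with μ = 0 on non-squarefree integers. Summing μ(k)/k for k where μ(k) ≠ 0 gives -200643437220052588790575/15941166575048541741926154 ≈ -0.0126. (PNT ⟺ this sum → 0 as n → ∞.)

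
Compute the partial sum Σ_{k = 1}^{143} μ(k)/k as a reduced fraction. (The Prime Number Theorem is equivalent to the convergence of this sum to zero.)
Σ μ(k)/k = 10391887234035457572196499544638378349921869282953777/1669107775099865011251538855274990009561055775533405515

Values of μ(k) for 1 ≤ k ≤ 143: μ(1) = 1, μ(2) = -1, μ(3) = -1, μ(5) = -1, μ(6) = 1, μ(7) = -1, μ(10) = 1, μ(11) = -1, μ(13) = -1, μ(14) = 1, μ(15) = 1, μ(17) = -1, μ(19) = -1, μ(21) = 1, μ(22) = 1, μ(23) = -1, μ(26) = 1, μ(29) = -1, μ(30) = -1, μ(31) = -1, μ(33) = 1, μ(34) = 1, μ(35) = 1, μ(37) = -1, μ(38) = 1, μ(39) = 1, μ(41) = -1, μ(42) = -1, μ(43) = -1, μ(46) = 1, μ(47) = -1, μ(51) = 1, μ(53) = -1, μ(55) = 1, μ(57) = 1, μ(58) = 1, μ(59) = -1, μ(61) = -1, μ(62) = 1, μ(65) = 1, μ(66) = -1, μ(67) = -1, μ(69) = 1, μ(70) = -1, μ(71) = -1, μ(73) = -1, μ(74) = 1, μ(77) = 1, μ(78) = -1, μ(79) = -1, μ(82) = 1, μ(83) = -1, μ(85) = 1, μ(86) = 1, μ(87) = 1, μ(89) = -1, μ(91) = 1, μ(93) = 1, μ(94) = 1, μ(95) = 1, μ(97) = -1, μ(101) = -1, μ(102) = -1, μ(103) = -1, μ(105) = -1, μ(106) = 1, μ(107) = -1, μ(109) = -1, μ(110) = -1, μ(111) = 1, μ(113) = -1, μ(114) = -1, μ(115) = 1, μ(118) = 1, μ(119) = 1, μ(122) = 1, μ(123) = 1, μ(127) = -1, μ(129) = 1, μ(130) = -1, μ(131) = -1, μ(133) = 1, μ(134) = 1, μ(137) = -1, μ(138) = -1, μ(139) = -1, μ(141) = 1, μ(142) = 1, μ(143) = 1, with μ = 0 on non-squarefree integers. Summing μ(k)/k for k where μ(k) ≠ 0 gives 10391887234035457572196499544638378349921869282953777/1669107775099865011251538855274990009561055775533405515 ≈ 0.0062. (PNT ⟺ this sum → 0 as n → ∞.)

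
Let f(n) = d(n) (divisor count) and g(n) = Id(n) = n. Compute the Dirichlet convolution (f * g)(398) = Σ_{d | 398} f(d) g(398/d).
(d * Id)(398) = 804

Divisors of 398: [1, 2, 199, 398]. For each d | 398:
  d = 1: d(1) · Id(398/1) = 1 · 398 = 398
  d = 2: d(2) · Id(398/2) = 2 · 199 = 398
  d = 199: d(199) · Id(398/199) = 2 · 2 = 4
  d = 398: d(398) · Id(398/398) = 4 · 1 = 4
Summing: (d * Id)(398) = 398 + 398 + 4 + 4 = 804.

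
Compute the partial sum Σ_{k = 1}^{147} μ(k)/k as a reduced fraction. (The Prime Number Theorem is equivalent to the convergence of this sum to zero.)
Σ μ(k)/k = 66670440746206079837278951558338834430808994180477323/3338215550199730022503077710549980019122111551066811030

Values of μ(k) for 1 ≤ k ≤ 147: μ(1) = 1, μ(2) = -1, μ(3) = -1, μ(5) = -1, μ(6) = 1, μ(7) = -1, μ(10) = 1, μ(11) = -1, μ(13) = -1, μ(14) = 1, μ(15) = 1, μ(17) = -1, μ(19) = -1, μ(21) = 1, μ(22) = 1, μ(23) = -1, μ(26) = 1, μ(29) = -1, μ(30) = -1, μ(31) = -1, μ(33) = 1, μ(34) = 1, μ(35) = 1, μ(37) = -1, μ(38) = 1, μ(39) = 1, μ(41) = -1, μ(42) = -1, μ(43) = -1, μ(46) = 1, μ(47) = -1, μ(51) = 1, μ(53) = -1, μ(55) = 1, μ(57) = 1, μ(58) = 1, μ(59) = -1, μ(61) = -1, μ(62) = 1, μ(65) = 1, μ(66) = -1, μ(67) = -1, μ(69) = 1, μ(70) = -1, μ(71) = -1, μ(73) = -1, μ(74) = 1, μ(77) = 1, μ(78) = -1, μ(79) = -1, μ(82) = 1, μ(83) = -1, μ(85) = 1, μ(86) = 1, μ(87) = 1, μ(89) = -1, μ(91) = 1, μ(93) = 1, μ(94) = 1, μ(95) = 1, μ(97) = -1, μ(101) = -1, μ(102) = -1, μ(103) = -1, μ(105) = -1, μ(106) = 1, μ(107) = -1, μ(109) = -1, μ(110) = -1, μ(111) = 1, μ(113) = -1, μ(114) = -1, μ(115) = 1, μ(118) = 1, μ(119) = 1, μ(122) = 1, μ(123) = 1, μ(127) = -1, μ(129) = 1, μ(130) = -1, μ(131) = -1, μ(133) = 1, μ(134) = 1, μ(137) = -1, μ(138) = -1, μ(139) = -1, μ(141) = 1, μ(142) = 1, μ(143) = 1, μ(145) = 1, μ(146) = 1, with μ = 0 on non-squarefree integers. Summing μ(k)/k for k where μ(k) ≠ 0 gives 66670440746206079837278951558338834430808994180477323/3338215550199730022503077710549980019122111551066811030 ≈ 0.0200. (PNT ⟺ this sum → 0 as n → ∞.)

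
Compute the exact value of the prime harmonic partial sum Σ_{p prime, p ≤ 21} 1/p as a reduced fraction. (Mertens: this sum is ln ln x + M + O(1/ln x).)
Σ 1/p = 14117683/9699690

π(21) = 8, so the primes ≤ 21 are [2, 3, 5, 7, 11, 13, 17, 19]. Summing 1/p over these primes: 14117683/9699690 ≈ 1.4555. Mertens estimate ln ln(21) + 0.2615 ≈ 1.3748.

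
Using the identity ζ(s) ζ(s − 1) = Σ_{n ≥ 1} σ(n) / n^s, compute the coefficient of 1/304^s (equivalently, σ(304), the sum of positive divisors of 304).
σ(304) = 620

In the product (Σ m^0/m^s)(Σ k / k^s) = Σ (Σ_{d | n} d) / n^s, the coefficient of 1/n^s is σ(n) = Σ_{d | n} d. For n = 304, divisors are [1, 2, 4, 8, 16, 19, 38, 76, 152, 304]; summing: σ(304) = 620.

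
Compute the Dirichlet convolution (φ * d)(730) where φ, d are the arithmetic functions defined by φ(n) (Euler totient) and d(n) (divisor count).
(φ * d)(730) = 1332

Divisors of 730: [1, 2, 5, 10, 73, 146, 365, 730]. For each d | 730:
  d = 1: φ(1) · d(730/1) = 1 · 8 = 8
  d = 2: φ(2) · d(730/2) = 1 · 4 = 4
  d = 5: φ(5) · d(730/5) = 4 · 4 = 16
  d = 10: φ(10) · d(730/10) = 4 · 2 = 8
  d = 73: φ(73) · d(730/73) = 72 · 4 = 288
  d = 146: φ(146) · d(730/146) = 72 · 2 = 144
  d = 365: φ(365) · d(730/365) = 288 · 2 = 576
  d = 730: φ(730) · d(730/730) = 288 · 1 = 288
Summing: (φ * d)(730) = 8 + 4 + 16 + 8 + 288 + 144 + 576 + 288 = 1332.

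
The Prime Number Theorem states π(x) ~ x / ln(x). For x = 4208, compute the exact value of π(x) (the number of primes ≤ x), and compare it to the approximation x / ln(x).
π(4208) = 575;  x/ln(x) ≈ 504.27;  relative error ≈ 12.30%.

Directly count primes up to 4208: π(4208) = 575. The PNT approximation gives 4208/ln(4208) ≈ 4208/8.34474 ≈ 504.27. Relative error (π(x) − x/ln(x)) / π(x) ≈ 12.30%; the approximation is known to undercount slightly (Li(x) is a better estimate).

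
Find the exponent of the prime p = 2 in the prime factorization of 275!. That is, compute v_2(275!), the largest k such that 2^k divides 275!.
v_2(275!) = 271

Legendre's formula: v_p(n!) = Σ_{k ≥ 1} ⌊n / p^k⌋. For p = 2, n = 275, the terms are:
  ⌊275/2^1⌋ = ⌊275/2⌋ = 137
  ⌊275/2^2⌋ = ⌊275/4⌋ = 68
  ⌊275/2^3⌋ = ⌊275/8⌋ = 34
  ⌊275/2^4⌋ = ⌊275/16⌋ = 17
  ⌊275/2^5⌋ = ⌊275/32⌋ = 8
  ⌊275/2^6⌋ = ⌊275/64⌋ = 4
  ⌊275/2^7⌋ = ⌊275/128⌋ = 2
  ⌊275/2^8⌋ = ⌊275/256⌋ = 1
(the next term ⌊275/2^9⌋ = 0, terminating the sum). Summing: v_2(275!) = 137 + 68 + 34 + 17 + 8 + 4 + 2 + 1 = 271.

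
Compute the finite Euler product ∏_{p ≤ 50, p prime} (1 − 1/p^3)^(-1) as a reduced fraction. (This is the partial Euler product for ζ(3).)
∏ = 1417934272824755236225375034446860319/1179638474528270622029363943840940032

The primes p ≤ 50 are [2, 3, 5, 7, 11, 13, 17, 19, 23, 29, 31, 37, 41, 43, 47]. For each prime, (1 − 1/p^3)^(-1) = p^3 / (p^3 − 1). The product is (1 − 1/2^3)^(-1), (1 − 1/3^3)^(-1), (1 − 1/5^3)^(-1), (1 − 1/7^3)^(-1), (1 − 1/11^3)^(-1), (1 − 1/13^3)^(-1), (1 − 1/17^3)^(-1), (1 − 1/19^3)^(-1), (1 − 1/23^3)^(-1), (1 − 1/29^3)^(-1), (1 − 1/31^3)^(-1), (1 − 1/37^3)^(-1), (1 − 1/41^3)^(-1), (1 − 1/43^3)^(-1), (1 − 1/47^3)^(-1) = ∏ p^3 / (p^3 − 1) = 1417934272824755236225375034446860319/1179638474528270622029363943840940032.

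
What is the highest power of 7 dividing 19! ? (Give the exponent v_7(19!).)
v_7(19!) = 2

Legendre's formula: v_p(n!) = Σ_{k ≥ 1} ⌊n / p^k⌋. For p = 7, n = 19, the terms are:
  ⌊19/7^1⌋ = ⌊19/7⌋ = 2
(the next term ⌊19/7^2⌋ = 0, terminating the sum). Summing: v_7(19!) = 2 = 2.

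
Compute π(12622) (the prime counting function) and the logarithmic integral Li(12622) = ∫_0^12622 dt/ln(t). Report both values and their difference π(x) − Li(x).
π(12622) = 1508;  Li(12622) ≈ 1527.14;  π(x) − Li(x) ≈ -19.14.

Direct count of primes ≤ 12622 gives π(12622) = 1508. Numerical evaluation of the logarithmic integral gives Li(12622) ≈ 1527.14. The difference π(x) − Li(x) ≈ -19.14 is typically negative for small/moderate x (Li(x) overestimates), though Littlewood's theorem shows this sign changes infinitely often.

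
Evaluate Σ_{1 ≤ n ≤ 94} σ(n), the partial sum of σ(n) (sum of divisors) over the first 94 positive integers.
Σ_{n ≤ 94} σ(n) = 7285

Compute σ(n) for each 1 ≤ n ≤ 94: σ(1) = 1, σ(2) = 3, σ(3) = 4, σ(4) = 7, σ(5) = 6, σ(6) = 12, σ(7) = 8, σ(8) = 15, σ(9) = 13, σ(10) = 18, σ(11) = 12, σ(12) = 28, σ(13) = 14, σ(14) = 24, σ(15) = 24, σ(16) = 31, σ(17) = 18, σ(18) = 39, σ(19) = 20, σ(20) = 42, σ(21) = 32, σ(22) = 36, σ(23) = 24, σ(24) = 60, σ(25) = 31, σ(26) = 42, σ(27) = 40, σ(28) = 56, σ(29) = 30, σ(30) = 72, σ(31) = 32, σ(32) = 63, σ(33) = 48, σ(34) = 54, σ(35) = 48, σ(36) = 91, σ(37) = 38, σ(38) = 60, σ(39) = 56, σ(40) = 90, σ(41) = 42, σ(42) = 96, σ(43) = 44, σ(44) = 84, σ(45) = 78, σ(46) = 72, σ(47) = 48, σ(48) = 124, σ(49) = 57, σ(50) = 93, σ(51) = 72, σ(52) = 98, σ(53) = 54, σ(54) = 120, σ(55) = 72, σ(56) = 120, σ(57) = 80, σ(58) = 90, σ(59) = 60, σ(60) = 168, σ(61) = 62, σ(62) = 96, σ(63) = 104, σ(64) = 127, σ(65) = 84, σ(66) = 144, σ(67) = 68, σ(68) = 126, σ(69) = 96, σ(70) = 144, σ(71) = 72, σ(72) = 195, σ(73) = 74, σ(74) = 114, σ(75) = 124, σ(76) = 140, σ(77) = 96, σ(78) = 168, σ(79) = 80, σ(80) = 186, σ(81) = 121, σ(82) = 126, σ(83) = 84, σ(84) = 224, σ(85) = 108, σ(86) = 132, σ(87) = 120, σ(88) = 180, σ(89) = 90, σ(90) = 234, σ(91) = 112, σ(92) = 168, σ(93) = 128, σ(94) = 144. Summing all 94 values: 7285. (Average order: Σ_{n ≤ x} σ(n) ~ (π²/12) x². For x = 94, (π²/12)·94² ≈ 7267.32.)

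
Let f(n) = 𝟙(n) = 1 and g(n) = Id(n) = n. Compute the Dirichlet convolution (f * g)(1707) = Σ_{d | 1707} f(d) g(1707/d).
(𝟙 * Id)(1707) = 2280

Divisors of 1707: [1, 3, 569, 1707]. For each d | 1707:
  d = 1: 𝟙(1) · Id(1707/1) = 1 · 1707 = 1707
  d = 3: 𝟙(3) · Id(1707/3) = 1 · 569 = 569
  d = 569: 𝟙(569) · Id(1707/569) = 1 · 3 = 3
  d = 1707: 𝟙(1707) · Id(1707/1707) = 1 · 1 = 1
Summing: (𝟙 * Id)(1707) = 1707 + 569 + 3 + 1 = 2280.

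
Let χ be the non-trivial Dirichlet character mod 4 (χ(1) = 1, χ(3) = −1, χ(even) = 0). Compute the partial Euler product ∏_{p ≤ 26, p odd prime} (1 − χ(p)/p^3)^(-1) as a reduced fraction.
∏ = 177358697820836675/183046656872153088

The odd primes p ≤ 26 are [3, 5, 7, 11, 13, 17, 19, 23]. For each, χ(p) = 1 if p ≡ 1 mod 4, χ(p) = −1 if p ≡ 3 mod 4. Taking (1 − χ(p)/p^3)^(-1) = p^3/(p^3 − χ(p)): (1 − (-1)/3^3)^(-1) · (1 − (1)/5^3)^(-1) · (1 − (-1)/7^3)^(-1) · (1 − (-1)/11^3)^(-1) · (1 − (1)/13^3)^(-1) · (1 − (1)/17^3)^(-1) · (1 − (-1)/19^3)^(-1) · (1 − (-1)/23^3)^(-1) = 177358697820836675/183046656872153088.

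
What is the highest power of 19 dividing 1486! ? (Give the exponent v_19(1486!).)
v_19(1486!) = 82

Legendre's formula: v_p(n!) = Σ_{k ≥ 1} ⌊n / p^k⌋. For p = 19, n = 1486, the terms are:
  ⌊1486/19^1⌋ = ⌊1486/19⌋ = 78
  ⌊1486/19^2⌋ = ⌊1486/361⌋ = 4
(the next term ⌊1486/19^3⌋ = 0, terminating the sum). Summing: v_19(1486!) = 78 + 4 = 82.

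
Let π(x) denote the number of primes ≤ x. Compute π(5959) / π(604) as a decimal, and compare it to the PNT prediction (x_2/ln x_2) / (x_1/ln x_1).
π(5959)/π(604) = 781/110 ≈ 7.1000;  PNT prediction ≈ 7.2679.

π(604) = 110 and π(5959) = 781, so π(5959)/π(604) ≈ 7.1000. The PNT-predicted ratio is (5959/ln(5959)) / (604/ln(604)) ≈ 7.2679. The two agree to within a few percent, as expected.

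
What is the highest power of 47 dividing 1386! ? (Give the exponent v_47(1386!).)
v_47(1386!) = 29

Legendre's formula: v_p(n!) = Σ_{k ≥ 1} ⌊n / p^k⌋. For p = 47, n = 1386, the terms are:
  ⌊1386/47^1⌋ = ⌊1386/47⌋ = 29
(the next term ⌊1386/47^2⌋ = 0, terminating the sum). Summing: v_47(1386!) = 29 = 29.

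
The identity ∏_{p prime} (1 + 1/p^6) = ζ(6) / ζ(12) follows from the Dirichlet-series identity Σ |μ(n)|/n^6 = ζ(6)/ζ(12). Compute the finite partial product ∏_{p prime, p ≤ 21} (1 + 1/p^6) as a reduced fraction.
∏ = 10322827120806625262196014218/10149346788166965945179821977

The primes p ≤ 21 are [2, 3, 5, 7, 11, 13, 17, 19]. For each, (1 + 1/p^6) = (p^6 + 1)/p^6. Multiplying these fractions over p ∈ [2, 3, 5, 7, 11, 13, 17, 19] gives 10322827120806625262196014218/10149346788166965945179821977. (In the limit P → ∞ this tends to ζ(6)/ζ(12).)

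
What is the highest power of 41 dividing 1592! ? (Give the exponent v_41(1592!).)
v_41(1592!) = 38

Legendre's formula: v_p(n!) = Σ_{k ≥ 1} ⌊n / p^k⌋. For p = 41, n = 1592, the terms are:
  ⌊1592/41^1⌋ = ⌊1592/41⌋ = 38
(the next term ⌊1592/41^2⌋ = 0, terminating the sum). Summing: v_41(1592!) = 38 = 38.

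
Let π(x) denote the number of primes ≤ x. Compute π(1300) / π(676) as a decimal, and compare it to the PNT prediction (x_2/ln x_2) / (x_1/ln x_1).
π(1300)/π(676) = 211/122 ≈ 1.7295;  PNT prediction ≈ 1.7477.

π(676) = 122 and π(1300) = 211, so π(1300)/π(676) ≈ 1.7295. The PNT-predicted ratio is (1300/ln(1300)) / (676/ln(676)) ≈ 1.7477. The two agree to within a few percent, as expected.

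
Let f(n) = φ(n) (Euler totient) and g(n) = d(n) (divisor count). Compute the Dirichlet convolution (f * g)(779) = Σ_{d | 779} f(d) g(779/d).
(φ * d)(779) = 840

Divisors of 779: [1, 19, 41, 779]. For each d | 779:
  d = 1: φ(1) · d(779/1) = 1 · 4 = 4
  d = 19: φ(19) · d(779/19) = 18 · 2 = 36
  d = 41: φ(41) · d(779/41) = 40 · 2 = 80
  d = 779: φ(779) · d(779/779) = 720 · 1 = 720
Summing: (φ * d)(779) = 4 + 36 + 80 + 720 = 840.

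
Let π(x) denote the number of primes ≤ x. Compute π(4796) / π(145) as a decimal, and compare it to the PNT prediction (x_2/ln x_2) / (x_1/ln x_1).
π(4796)/π(145) = 645/34 ≈ 18.9706;  PNT prediction ≈ 19.4217.

π(145) = 34 and π(4796) = 645, so π(4796)/π(145) ≈ 18.9706. The PNT-predicted ratio is (4796/ln(4796)) / (145/ln(145)) ≈ 19.4217. The two agree to within a few percent, as expected.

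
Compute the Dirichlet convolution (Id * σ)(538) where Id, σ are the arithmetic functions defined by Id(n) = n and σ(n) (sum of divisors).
(Id * σ)(538) = 2695

Divisors of 538: [1, 2, 269, 538]. For each d | 538:
  d = 1: Id(1) · σ(538/1) = 1 · 810 = 810
  d = 2: Id(2) · σ(538/2) = 2 · 270 = 540
  d = 269: Id(269) · σ(538/269) = 269 · 3 = 807
  d = 538: Id(538) · σ(538/538) = 538 · 1 = 538
Summing: (Id * σ)(538) = 810 + 540 + 807 + 538 = 2695.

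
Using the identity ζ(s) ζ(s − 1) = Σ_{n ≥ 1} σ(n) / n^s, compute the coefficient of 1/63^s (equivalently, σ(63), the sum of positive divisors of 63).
σ(63) = 104

In the product (Σ m^0/m^s)(Σ k / k^s) = Σ (Σ_{d | n} d) / n^s, the coefficient of 1/n^s is σ(n) = Σ_{d | n} d. For n = 63, divisors are [1, 3, 7, 9, 21, 63]; summing: σ(63) = 104.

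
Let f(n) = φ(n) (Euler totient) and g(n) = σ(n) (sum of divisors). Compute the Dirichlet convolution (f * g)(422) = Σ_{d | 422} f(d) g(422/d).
(φ * σ)(422) = 1688

Divisors of 422: [1, 2, 211, 422]. For each d | 422:
  d = 1: φ(1) · σ(422/1) = 1 · 636 = 636
  d = 2: φ(2) · σ(422/2) = 1 · 212 = 212
  d = 211: φ(211) · σ(422/211) = 210 · 3 = 630
  d = 422: φ(422) · σ(422/422) = 210 · 1 = 210
Summing: (φ * σ)(422) = 636 + 212 + 630 + 210 = 1688.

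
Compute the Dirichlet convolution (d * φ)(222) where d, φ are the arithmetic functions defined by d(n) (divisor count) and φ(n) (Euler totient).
(d * φ)(222) = 456

Divisors of 222: [1, 2, 3, 6, 37, 74, 111, 222]. For each d | 222:
  d = 1: d(1) · φ(222/1) = 1 · 72 = 72
  d = 2: d(2) · φ(222/2) = 2 · 72 = 144
  d = 3: d(3) · φ(222/3) = 2 · 36 = 72
  d = 6: d(6) · φ(222/6) = 4 · 36 = 144
  d = 37: d(37) · φ(222/37) = 2 · 2 = 4
  d = 74: d(74) · φ(222/74) = 4 · 2 = 8
  d = 111: d(111) · φ(222/111) = 4 · 1 = 4
  d = 222: d(222) · φ(222/222) = 8 · 1 = 8
Summing: (d * φ)(222) = 72 + 144 + 72 + 144 + 4 + 8 + 4 + 8 = 456.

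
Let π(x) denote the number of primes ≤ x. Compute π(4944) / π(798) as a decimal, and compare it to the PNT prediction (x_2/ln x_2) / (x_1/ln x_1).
π(4944)/π(798) = 661/139 ≈ 4.7554;  PNT prediction ≈ 4.8671.

π(798) = 139 and π(4944) = 661, so π(4944)/π(798) ≈ 4.7554. The PNT-predicted ratio is (4944/ln(4944)) / (798/ln(798)) ≈ 4.8671. The two agree to within a few percent, as expected.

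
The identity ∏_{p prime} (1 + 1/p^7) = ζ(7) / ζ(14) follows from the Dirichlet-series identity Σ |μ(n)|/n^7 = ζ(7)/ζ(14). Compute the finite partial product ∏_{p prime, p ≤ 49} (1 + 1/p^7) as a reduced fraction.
∏ = 263853992248183929955588067841649958807762565359040660091503223132247928290282626850939575242745161896165376/261685269908462752626449098337825267072687203746267710284915637456014619560925349129829845059340019784340625

The primes p ≤ 49 are [2, 3, 5, 7, 11, 13, 17, 19, 23, 29, 31, 37, 41, 43, 47]. For each, (1 + 1/p^7) = (p^7 + 1)/p^7. Multiplying these fractions over p ∈ [2, 3, 5, 7, 11, 13, 17, 19, 23, 29, 31, 37, 41, 43, 47] gives 263853992248183929955588067841649958807762565359040660091503223132247928290282626850939575242745161896165376/261685269908462752626449098337825267072687203746267710284915637456014619560925349129829845059340019784340625. (In the limit P → ∞ this tends to ζ(7)/ζ(14).)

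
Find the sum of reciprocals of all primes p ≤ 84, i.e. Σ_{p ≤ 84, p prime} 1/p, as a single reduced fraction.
Σ 1/p = 475714535349241099037539188841003/267064515689275851355624017992790

π(84) = 23, so the primes ≤ 84 are [2, 3, 5, 7, 11, 13, 17, 19, 23, 29, 31, 37, 41, 43, 47, 53, 59, 61, 67, 71, 73, 79, 83]. Summing 1/p over these primes: 475714535349241099037539188841003/267064515689275851355624017992790 ≈ 1.7813. Mertens estimate ln ln(84) + 0.2615 ≈ 1.7501.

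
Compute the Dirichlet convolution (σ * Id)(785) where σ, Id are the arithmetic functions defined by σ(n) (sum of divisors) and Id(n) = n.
(σ * Id)(785) = 3465

Divisors of 785: [1, 5, 157, 785]. For each d | 785:
  d = 1: σ(1) · Id(785/1) = 1 · 785 = 785
  d = 5: σ(5) · Id(785/5) = 6 · 157 = 942
  d = 157: σ(157) · Id(785/157) = 158 · 5 = 790
  d = 785: σ(785) · Id(785/785) = 948 · 1 = 948
Summing: (σ * Id)(785) = 785 + 942 + 790 + 948 = 3465.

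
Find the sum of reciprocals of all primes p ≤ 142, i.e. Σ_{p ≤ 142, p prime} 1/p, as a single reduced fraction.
Σ 1/p = 18825509850919239131453102166593625244431364344421618363/10014646650599190067509233131649940057366334653200433090

π(142) = 34, so the primes ≤ 142 are [2, 3, 5, 7, 11, 13, 17, 19, 23, 29, 31, 37, 41, 43, 47, 53, 59, 61, 67, 71, 73, 79, 83, 89, 97, 101, 103, 107, 109, 113, 127, 131, 137, 139]. Summing 1/p over these primes: 18825509850919239131453102166593625244431364344421618363/10014646650599190067509233131649940057366334653200433090 ≈ 1.8798. Mertens estimate ln ln(142) + 0.2615 ≈ 1.8621.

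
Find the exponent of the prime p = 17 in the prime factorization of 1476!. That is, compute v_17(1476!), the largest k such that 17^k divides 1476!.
v_17(1476!) = 91

Legendre's formula: v_p(n!) = Σ_{k ≥ 1} ⌊n / p^k⌋. For p = 17, n = 1476, the terms are:
  ⌊1476/17^1⌋ = ⌊1476/17⌋ = 86
  ⌊1476/17^2⌋ = ⌊1476/289⌋ = 5
(the next term ⌊1476/17^3⌋ = 0, terminating the sum). Summing: v_17(1476!) = 86 + 5 = 91.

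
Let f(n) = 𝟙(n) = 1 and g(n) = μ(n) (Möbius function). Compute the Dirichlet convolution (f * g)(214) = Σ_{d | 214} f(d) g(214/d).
(𝟙 * μ)(214) = 0

Divisors of 214: [1, 2, 107, 214]. For each d | 214:
  d = 1: 𝟙(1) · μ(214/1) = 1 · 1 = 1
  d = 2: 𝟙(2) · μ(214/2) = 1 · -1 = -1
  d = 107: 𝟙(107) · μ(214/107) = 1 · -1 = -1
  d = 214: 𝟙(214) · μ(214/214) = 1 · 1 = 1
Summing: (𝟙 * μ)(214) = 1 + -1 + -1 + 1 = 0.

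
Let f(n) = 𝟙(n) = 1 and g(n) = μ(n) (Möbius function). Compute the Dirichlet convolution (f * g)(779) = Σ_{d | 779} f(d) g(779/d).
(𝟙 * μ)(779) = 0

Divisors of 779: [1, 19, 41, 779]. For each d | 779:
  d = 1: 𝟙(1) · μ(779/1) = 1 · 1 = 1
  d = 19: 𝟙(19) · μ(779/19) = 1 · -1 = -1
  d = 41: 𝟙(41) · μ(779/41) = 1 · -1 = -1
  d = 779: 𝟙(779) · μ(779/779) = 1 · 1 = 1
Summing: (𝟙 * μ)(779) = 1 + -1 + -1 + 1 = 0.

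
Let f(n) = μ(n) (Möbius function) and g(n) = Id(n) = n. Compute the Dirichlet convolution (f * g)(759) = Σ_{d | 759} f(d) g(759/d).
(μ * Id)(759) = 440

Divisors of 759: [1, 3, 11, 23, 33, 69, 253, 759]. For each d | 759:
  d = 1: μ(1) · Id(759/1) = 1 · 759 = 759
  d = 3: μ(3) · Id(759/3) = -1 · 253 = -253
  d = 11: μ(11) · Id(759/11) = -1 · 69 = -69
  d = 23: μ(23) · Id(759/23) = -1 · 33 = -33
  d = 33: μ(33) · Id(759/33) = 1 · 23 = 23
  d = 69: μ(69) · Id(759/69) = 1 · 11 = 11
  d = 253: μ(253) · Id(759/253) = 1 · 3 = 3
  d = 759: μ(759) · Id(759/759) = -1 · 1 = -1
Summing: (μ * Id)(759) = 759 + -253 + -69 + -33 + 23 + 11 + 3 + -1 = 440.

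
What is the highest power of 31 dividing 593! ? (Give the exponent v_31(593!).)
v_31(593!) = 19

Legendre's formula: v_p(n!) = Σ_{k ≥ 1} ⌊n / p^k⌋. For p = 31, n = 593, the terms are:
  ⌊593/31^1⌋ = ⌊593/31⌋ = 19
(the next term ⌊593/31^2⌋ = 0, terminating the sum). Summing: v_31(593!) = 19 = 19.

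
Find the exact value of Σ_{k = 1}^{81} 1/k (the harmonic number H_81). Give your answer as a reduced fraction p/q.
H_81 = 44031838385838021258243173365847173/8845597978580177157715301537899200

Direct summation: H_81 = 1 + 1/2 + ... + 1/81. The least common denominator is lcm(1, ..., 81) = 97301577764381948734868316916891200; over this denominator the numerator is 97301577764381948734868316916891200 + 48650788882190974367434158458445600 + 32433859254793982911622772305630400 + 24325394441095487183717079229222800 + 19460315552876389746973663383378240 + 16216929627396991455811386152815200 + 13900225394911706962124045273841600 + 12162697220547743591858539614611400 + 10811286418264660970540924101876800 + 9730157776438194873486831691689120 + 8845597978580177157715301537899200 + 8108464813698495727905693076407600 + 7484736751106303748836024378222400 + 6950112697455853481062022636920800 + 6486771850958796582324554461126080 + 6081348610273871795929269807305700 + 5723622221434232278521665700993600 + 5405643209132330485270462050938400 + 5121135671809576249203595627204800 + 4865078888219097436743415845844560 + 4633408464970568987374681757947200 + 4422798989290088578857650768949600 + 4230503381060084727602970300734400 + 4054232406849247863952846538203800 + 3892063110575277949394732676675648 + 3742368375553151874418012189111200 + 3603762139421553656846974700625600 + 3475056348727926740531011318460400 + 3355226819461446508098907479892800 + 3243385925479398291162277230563040 + 3138760573044578991447365061835200 + 3040674305136935897964634903652850 + 2948532659526725719238433845966400 + 2861811110717116139260832850496800 + 2780045078982341392424809054768320 + 2702821604566165242635231025469200 + 2629772372010322938780224781537600 + 2560567835904788124601797813602400 + 2494912250368767916278674792740800 + 2432539444109548718371707922922280 + 2373209213765413383777276022363200 + 2316704232485284493687340878973600 + 2262827389869347644996937602718400 + 2211399494645044289428825384474800 + 2162257283652932194108184820375360 + 2115251690530042363801485150367200 + 2070246335412381887975921636529600 + 2027116203424623931976423269101900 + 1985746484987386708874863610548800 + 1946031555287638974697366338337824 + 1907874073811410759507221900331200 + 1871184187776575937209006094555600 + 1835878825743055636506949375790400 + 1801881069710776828423487350312800 + 1769119595716035431543060307579840 + 1737528174363963370265505659230200 + 1707045223936525416401198542401600 + 1677613409730723254049453739946400 + 1649179284142066927709632490116800 + 1621692962739699145581138615281520 + 1595107832202982766145382244539200 + 1569380286522289495723682530917600 + 1544469488323522995791560585982400 + 1520337152568467948982317451826425 + 1496947350221260749767204875644480 + 1474266329763362859619216922983200 + 1452262354692267891565198759953600 + 1430905555358558069630416425248400 + 1410167793686694909200990100244800 + 1390022539491170696212404527384160 + 1370444757244816179364342491787200 + 1351410802283082621317615512734600 + 1332898325539478749792716670094400 + 1314886186005161469390112390768800 + 1297354370191759316464910892225216 + 1280283917952394062300898906801200 + 1263656854082882451102185933985600 + 1247456125184383958139337396370400 + 1231665541321290490314788821732800 + 1216269722054774359185853961461140 + 1201254046473851218948991566875200 = 484350222244218233840674907024318903, so H_81 = 484350222244218233840674907024318903/97301577764381948734868316916891200; reducing by gcd(484350222244218233840674907024318903, 97301577764381948734868316916891200) = 11 gives 44031838385838021258243173365847173/8845597978580177157715301537899200 ≈ 4.97782. (The PNT-adjacent estimate ln(81) + γ ≈ 4.97166 matches within O(1/n).)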